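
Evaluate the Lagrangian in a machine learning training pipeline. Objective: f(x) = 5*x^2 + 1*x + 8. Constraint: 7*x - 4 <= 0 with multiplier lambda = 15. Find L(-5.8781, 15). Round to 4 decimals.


Step 1: Evaluate f(x).
f(-5.8781) = 5*(-5.8781)^2 + 1*(-5.8781) + 8 = 174.8822
Step 2: Evaluate g(x).
g(-5.8781) = 7*-5.8781 - 4 = -45.1467
Step 3: Compute Lagrangian.
L = 174.8822 + 15*-45.1467 = -502.3183


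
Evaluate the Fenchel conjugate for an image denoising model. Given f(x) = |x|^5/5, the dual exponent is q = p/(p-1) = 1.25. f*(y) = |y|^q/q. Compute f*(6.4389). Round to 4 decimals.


The conjugate exponent q satisfies 1/p + 1/q = 1.
p = 5, so q = 5/(5 - 1) = 1.25
|y|^q = 6.4389^1.25 = 10.2569
f*(6.4389) = 10.2569 / 1.25 = 8.2055


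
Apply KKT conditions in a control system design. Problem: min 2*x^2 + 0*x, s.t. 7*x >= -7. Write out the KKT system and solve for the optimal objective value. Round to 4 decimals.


Step 1: Try lambda = 0 (constraint inactive).
Stationarity: 2*2*x + 0 = 0
x* = 0/(2*2) = 0.0
Check constraint: 7*0.0 = 0.0 >= -7 -- satisfied.
Step 2: Compute optimal value.
f(x*) = 2*0.0^2 + 0*0.0 = 0.0


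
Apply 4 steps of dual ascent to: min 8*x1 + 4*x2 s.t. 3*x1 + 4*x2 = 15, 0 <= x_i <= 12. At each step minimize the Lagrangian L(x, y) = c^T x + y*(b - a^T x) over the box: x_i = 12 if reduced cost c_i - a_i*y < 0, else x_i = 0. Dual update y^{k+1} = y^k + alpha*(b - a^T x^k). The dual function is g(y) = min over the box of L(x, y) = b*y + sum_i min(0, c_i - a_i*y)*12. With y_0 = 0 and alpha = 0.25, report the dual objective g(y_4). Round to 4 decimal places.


Dual ascent for LP: min 8*x1 + 4*x2, 3*x1 + 4*x2 = 15, 0 <= x_i <= 12
Step 1: y^k = 0.0, reduced costs: (8.0, 4.0)
  x^k = (0.0, 0.0), subgradient = b - a^T x = 15.0
  y^{k+1} = 0.0 + 0.25*15.0 = 3.75
Step 2: y^k = 3.75, reduced costs: (-3.25, -11.0)
  x^k = (12.0, 12.0), subgradient = b - a^T x = -69.0
  y^{k+1} = 3.75 + 0.25*-69.0 = -13.5
Step 3: y^k = -13.5, reduced costs: (48.5, 58.0)
  x^k = (0.0, 0.0), subgradient = b - a^T x = 15.0
  y^{k+1} = -13.5 + 0.25*15.0 = -9.75
Step 4: y^k = -9.75, reduced costs: (37.25, 43.0)
  x^k = (0.0, 0.0), subgradient = b - a^T x = 15.0
  y^{k+1} = -9.75 + 0.25*15.0 = -6.0
Dual objective at y_4 = -6.0: reduced costs (26.0, 28.0), box minimizer x = (0.0, 0.0)
g(y_4) = b*y + (c1 - a1*y)*x1 + (c2 - a2*y)*x2 = 15*(-6.0) + 26.0*0.0 + 28.0*0.0 = -90.0 + 0.0 + 0.0 = -90.0


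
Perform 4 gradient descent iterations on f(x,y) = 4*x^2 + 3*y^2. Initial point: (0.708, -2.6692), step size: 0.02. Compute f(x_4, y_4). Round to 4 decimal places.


Gradient descent on f(x,y) = 4*x^2 + 3*y^2.
Starting point: (0.708, -2.6692), alpha = 0.02
Step 1: grad_x = 2*4*0.708 = 5.664, grad_y = 2*3*-2.6692 = -16.0152
  x_1 = 0.708 - 0.02*5.664 = 0.5947
  y_1 = -2.6692 - 0.02*-16.0152 = -2.3489
Step 2: grad_x = 2*4*0.5947 = 4.7578, grad_y = 2*3*-2.3489 = -14.0934
  x_2 = 0.5947 - 0.02*4.7578 = 0.4996
  y_2 = -2.3489 - 0.02*-14.0934 = -2.067
Step 3: grad_x = 2*4*0.4996 = 3.9965, grad_y = 2*3*-2.067 = -12.4022
  x_3 = 0.4996 - 0.02*3.9965 = 0.4196
  y_3 = -2.067 - 0.02*-12.4022 = -1.819
Step 4: grad_x = 2*4*0.4196 = 3.3571, grad_y = 2*3*-1.819 = -10.9139
  x_4 = 0.4196 - 0.02*3.3571 = 0.3525
  y_4 = -1.819 - 0.02*-10.9139 = -1.6007
f(0.3525, -1.6007) = 4*0.3525^2 + 3*(-1.6007)^2 = 8.1838


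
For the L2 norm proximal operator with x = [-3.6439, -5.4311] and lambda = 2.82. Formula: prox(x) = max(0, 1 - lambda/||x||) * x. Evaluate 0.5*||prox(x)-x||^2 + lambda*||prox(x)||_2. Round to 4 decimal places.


Step 1: Compute ||x||.
||x|| = 6.5402
Step 2: Compute scaling factor.
scale = max(0, 1 - 2.82/6.5402) = 0.5688
Step 3: prox(x) = [-2.0727, -3.0893]
||prox(x)|| = 3.7202
Step 4: Proximal objective.
0.5*||prox-x||^2 = 3.9762
lambda*||prox|| = 10.491
Total = 14.4673


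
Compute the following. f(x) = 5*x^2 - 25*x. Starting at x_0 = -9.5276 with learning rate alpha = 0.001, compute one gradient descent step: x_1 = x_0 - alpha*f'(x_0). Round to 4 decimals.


We compute the gradient at x_0 and apply the update.
f'(x) = 10*x - 25
f'(-9.5276) = 10*-9.5276 - 25 = -120.276
x_1 = -9.5276 - 0.001*-120.276 = -9.4073


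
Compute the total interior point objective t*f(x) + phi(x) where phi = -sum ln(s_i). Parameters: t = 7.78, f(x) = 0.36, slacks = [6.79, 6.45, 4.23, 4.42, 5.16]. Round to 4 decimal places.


Step 1: Compute log-barrier.
ln values: [1.9155, 1.8641, 1.4422, 1.4861, 1.6409]
phi = -(1.9155 + 1.8641 + 1.4422 + 1.4861 + 1.6409) = -8.3488
Step 2: Compute augmented objective.
t*f(x) = 7.78*0.36 = 2.8008
Total = 2.8008 - 8.3488 = -5.548


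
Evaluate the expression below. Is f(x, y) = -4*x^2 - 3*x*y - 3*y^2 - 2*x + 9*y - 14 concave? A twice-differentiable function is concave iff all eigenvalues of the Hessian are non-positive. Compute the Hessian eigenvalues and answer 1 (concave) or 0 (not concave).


The Hessian of f(x,y) = -4*x^2 - 3*x*y - 3*y^2 - 2*x + 9*y - 14 is:
H = [[-8, -3], [-3, -6]]
Trace = -8 - 6 = -14
Determinant = -8*-6 - (-3)^2 = 39
Discriminant = (-14)^2 - 4*39 = 40.0
Eigenvalues: lambda_1 = -10.1623, lambda_2 = -3.8377
The function is concave.

1


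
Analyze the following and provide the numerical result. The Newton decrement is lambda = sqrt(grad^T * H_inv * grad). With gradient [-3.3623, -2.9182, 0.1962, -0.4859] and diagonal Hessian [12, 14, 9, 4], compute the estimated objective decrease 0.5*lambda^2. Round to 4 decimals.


Step 1: H is diagonal, so H^(-1) * g = [-0.2802, -0.2084, 0.0218, -0.1215].
Step 2: g^T H^(-1) g = sum_i g_i^2 / H_ii
  = (-3.3623)^2/12 + (-2.9182)^2/14 + (0.1962)^2/9 + (-0.4859)^2/4
  = 0.9421 + 0.6083 + 0.0043 + 0.059 = 1.6137
Step 3: Objective decrease = 0.5 * g^T H^(-1) g = 0.8068


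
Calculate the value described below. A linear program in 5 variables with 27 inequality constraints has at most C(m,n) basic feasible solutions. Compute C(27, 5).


Each vertex corresponds to some choice of n active constraints out of m, so the number of vertices is at most C(m, n) = m! / (n!(m-n)!).
m = 27, n = 5
Numerator: 27 * 26 * 25 * 24 * 23
Denominator: 5! = 120
C(27, 5) = 80730


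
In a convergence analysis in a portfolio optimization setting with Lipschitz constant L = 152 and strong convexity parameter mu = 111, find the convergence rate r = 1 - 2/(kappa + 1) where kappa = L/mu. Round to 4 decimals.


Step 1: Compute the condition number.
kappa = L/mu = 152/111 = 1.3694
Step 2: Compute the convergence rate.
r = 1 - 2/(kappa + 1) = 1 - 2*mu/(L + mu) = (L - mu)/(L + mu) = 41/263 = 0.1559


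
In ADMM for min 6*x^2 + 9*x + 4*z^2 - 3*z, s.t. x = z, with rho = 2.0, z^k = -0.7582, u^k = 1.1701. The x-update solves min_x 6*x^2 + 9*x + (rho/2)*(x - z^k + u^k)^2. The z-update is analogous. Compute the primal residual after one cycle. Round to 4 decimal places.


ADMM iteration with rho = 2.0, z^k = -0.7582, u^k = 1.1701
Step 1: x-update.
Minimize 6*x^2 + 9*x + (2.0/2)*(x + 0.7582 + 1.1701)^2
FOC: (2*6 + 2.0)*x = -9 + 2.0*(-0.7582 - 1.1701)
x^{k+1} = -0.9183
Step 2: z-update.
Minimize 4*z^2 - 3*z + (2.0/2)*(-0.9183 - z + 1.1701)^2
FOC: (2*4 + 2.0)*z = 3 + 2.0*(-0.9183 + 1.1701)
z^{k+1} = 0.3504
Step 3: u-update.
u^{k+1} = 1.1701 - 0.9183 - 0.3504 = -0.0986
Step 4: Primal residual = |-0.9183 - 0.3504| = 1.2687


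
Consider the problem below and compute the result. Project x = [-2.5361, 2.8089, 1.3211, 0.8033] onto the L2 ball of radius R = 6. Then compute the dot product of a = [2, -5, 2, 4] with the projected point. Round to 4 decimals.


Step 1: Compute ||x|| (intermediates to 6 decimals).
||x|| = sqrt((-2.5361)^2 + 2.8089^2 + 1.3211^2 + 0.8033^2) = 4.08807
Step 2: Project.
Since ||x|| <= R, proj = x (no scaling needed).
proj(x) = [-2.5361, 2.8089, 1.3211, 0.8033]
Step 3: Dot product.
a^T * proj(x) = 2*(-2.5361) - 5*2.8089 + 2*1.3211 + 4*0.8033 = -13.2613


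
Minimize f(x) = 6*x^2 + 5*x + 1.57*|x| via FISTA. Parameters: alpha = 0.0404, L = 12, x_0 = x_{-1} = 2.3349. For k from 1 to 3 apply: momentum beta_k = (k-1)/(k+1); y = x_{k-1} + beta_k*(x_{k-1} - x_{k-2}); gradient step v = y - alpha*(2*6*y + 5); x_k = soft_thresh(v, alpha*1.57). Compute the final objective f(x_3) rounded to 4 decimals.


FISTA on f(x) = 6*x^2 + 5*x + 1.57*|x|
L = 12, alpha = 0.0404
Iteration 1: beta = 0.0, y = 2.3349 + 0.0*(2.3349 - 2.3349) = 2.3349
  grad(y) = 33.0188, v = y - alpha*grad = 1.0009
  prox(v) = soft_thresh(1.0009, 0.0634) = 0.9375
Iteration 2: beta = 0.3333, y = 0.9375 + 0.3333*(0.9375 - 2.3349) = 0.4717
  grad(y) = 10.6606, v = y - alpha*grad = 0.041
  prox(v) = soft_thresh(0.041, 0.0634) = 0.0
Iteration 3: beta = 0.5, y = 0.0 + 0.5*(0.0 - 0.9375) = -0.4688
  grad(y) = -0.6251, v = y - alpha*grad = -0.4435
  prox(v) = soft_thresh(-0.4435, 0.0634) = -0.3801
f(x_3) = 6*(-0.3801)^2 + 5*(-0.3801) + 1.57*|-0.3801| = -0.4369


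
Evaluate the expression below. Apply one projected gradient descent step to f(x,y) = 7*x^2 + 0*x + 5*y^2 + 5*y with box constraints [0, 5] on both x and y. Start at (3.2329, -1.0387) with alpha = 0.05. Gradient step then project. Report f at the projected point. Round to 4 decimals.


Step 1: Compute gradient at (3.2329, -1.0387).
grad_x = 2*7*3.2329 + 0 = 45.2606
grad_y = 2*5*-1.0387 + 5 = -5.387
Step 2: Gradient step.
x_raw = 3.2329 - 0.05*45.2606 = 0.9699
y_raw = -1.0387 - 0.05*-5.387 = -0.7694
Step 3: Project onto [0, 5].
x_proj = clip(0.9699) = 0.9699
y_proj = clip(-0.7694) = 0.0
Step 4: Evaluate f.
f(0.9699, 0.0) = 6.5845


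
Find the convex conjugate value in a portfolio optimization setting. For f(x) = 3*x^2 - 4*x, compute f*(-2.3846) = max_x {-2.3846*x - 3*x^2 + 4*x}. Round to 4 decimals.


f*(y) = sup_x {y*x - a*x^2 - b*x} = sup_x {(y-b)*x - a*x^2}
FOC: (y - b) - 2a*x = 0 => x* = (y - b)/(2a)
x* = (-2.3846 + 4)/(2*3) = 0.2692
f*(-2.3846) = (y-b)^2/(4a) = (-2.3846 + 4)^2/(4*3)
= 2.6095/12 = 0.2175


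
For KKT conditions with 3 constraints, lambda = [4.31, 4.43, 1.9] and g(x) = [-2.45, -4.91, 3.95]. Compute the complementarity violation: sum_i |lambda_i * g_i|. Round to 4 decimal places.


KKT complementary slackness check:
lambda_1 * g_1 = 4.31 * -2.45 = -10.5595
lambda_2 * g_2 = 4.43 * -4.91 = -21.7513
lambda_3 * g_3 = 1.9 * 3.95 = 7.505
Total violation = 10.5595 + 21.7513 + 7.505 = 39.8158


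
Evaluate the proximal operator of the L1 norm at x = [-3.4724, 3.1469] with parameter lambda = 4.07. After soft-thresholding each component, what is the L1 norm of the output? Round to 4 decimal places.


Soft-thresholding with lambda = 4.07:
prox(-3.4724) = sign(-3.4724)*max(|-3.4724| - 4.07, 0) = 0.0
prox(3.1469) = sign(3.1469)*max(|3.1469| - 4.07, 0) = 0.0
prox(x) = [0.0, 0.0]
||prox(x)||_1 = 0.0 + 0.0 = 0.0


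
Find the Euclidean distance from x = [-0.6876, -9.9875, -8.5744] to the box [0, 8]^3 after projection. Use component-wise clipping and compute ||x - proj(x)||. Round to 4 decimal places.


Project each component onto [0, 8].
clip(-0.6876) = 0.0, clip(-9.9875) = 0.0, clip(-8.5744) = 0.0
Projection = [0.0, 0.0, 0.0]
Squared diffs: [0.4728, 99.7502, 73.5203]
Distance = sqrt(173.7433) = 13.1812


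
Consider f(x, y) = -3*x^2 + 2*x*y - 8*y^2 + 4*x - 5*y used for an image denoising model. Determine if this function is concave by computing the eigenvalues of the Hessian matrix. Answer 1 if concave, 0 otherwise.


The Hessian of f(x,y) = -3*x^2 + 2*x*y - 8*y^2 + 4*x - 5*y is:
H = [[-6, 2], [2, -16]]
Trace = -6 - 16 = -22
Determinant = -6*-16 - (2)^2 = 92
Discriminant = (-22)^2 - 4*92 = 116.0
Eigenvalues: lambda_1 = -16.3852, lambda_2 = -5.6148
The function is concave.

1


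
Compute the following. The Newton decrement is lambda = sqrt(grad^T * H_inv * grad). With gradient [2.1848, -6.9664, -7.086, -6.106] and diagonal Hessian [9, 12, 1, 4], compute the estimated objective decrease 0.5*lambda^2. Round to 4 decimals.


Step 1: H is diagonal, so H^(-1) * g = [0.2428, -0.5805, -7.086, -1.5265].
Step 2: g^T H^(-1) g = sum_i g_i^2 / H_ii
  = (2.1848)^2/9 + (-6.9664)^2/12 + (-7.086)^2/1 + (-6.106)^2/4
  = 0.5304 + 4.0442 + 50.2114 + 9.3208 = 64.1068
Step 3: Objective decrease = 0.5 * g^T H^(-1) g = 32.0534


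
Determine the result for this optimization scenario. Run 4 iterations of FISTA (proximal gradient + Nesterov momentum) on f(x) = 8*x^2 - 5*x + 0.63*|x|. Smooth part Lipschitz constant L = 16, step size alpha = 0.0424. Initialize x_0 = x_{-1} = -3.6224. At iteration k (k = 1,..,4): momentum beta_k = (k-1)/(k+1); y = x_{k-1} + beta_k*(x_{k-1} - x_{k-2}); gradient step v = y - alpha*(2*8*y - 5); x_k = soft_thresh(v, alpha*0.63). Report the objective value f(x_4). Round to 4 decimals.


FISTA on f(x) = 8*x^2 - 5*x + 0.63*|x|
L = 16, alpha = 0.0424
Iteration 1: beta = 0.0, y = -3.6224 + 0.0*(-3.6224 + 3.6224) = -3.6224
  grad(y) = -62.9584, v = y - alpha*grad = -0.953
  prox(v) = soft_thresh(-0.953, 0.0267) = -0.9263
Iteration 2: beta = 0.3333, y = -0.9263 + 0.3333*(-0.9263 + 3.6224) = -0.0275
  grad(y) = -5.4406, v = y - alpha*grad = 0.2031
  prox(v) = soft_thresh(0.2031, 0.0267) = 0.1764
Iteration 3: beta = 0.5, y = 0.1764 + 0.5*(0.1764 + 0.9263) = 0.7278
  grad(y) = 6.6444, v = y - alpha*grad = 0.4461
  prox(v) = soft_thresh(0.4461, 0.0267) = 0.4193
Iteration 4: beta = 0.6, y = 0.4193 + 0.6*(0.4193 - 0.1764) = 0.5651
  grad(y) = 4.0414, v = y - alpha*grad = 0.3937
  prox(v) = soft_thresh(0.3937, 0.0267) = 0.367
f(x_4) = 8*0.367^2 - 5*0.367 + 0.63*|0.367| = -0.5262


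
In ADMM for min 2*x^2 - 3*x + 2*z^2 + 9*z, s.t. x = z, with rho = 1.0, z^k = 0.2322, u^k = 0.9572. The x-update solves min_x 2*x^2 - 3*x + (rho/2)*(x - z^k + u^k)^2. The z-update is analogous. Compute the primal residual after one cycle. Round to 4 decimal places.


ADMM iteration with rho = 1.0, z^k = 0.2322, u^k = 0.9572
Step 1: x-update.
Minimize 2*x^2 - 3*x + (1.0/2)*(x - 0.2322 + 0.9572)^2
FOC: (2*2 + 1.0)*x = 3 + 1.0*(0.2322 - 0.9572)
x^{k+1} = 0.455
Step 2: z-update.
Minimize 2*z^2 + 9*z + (1.0/2)*(0.455 - z + 0.9572)^2
FOC: (2*2 + 1.0)*z = -9 + 1.0*(0.455 + 0.9572)
z^{k+1} = -1.5176
Step 3: u-update.
u^{k+1} = 0.9572 + 0.455 + 1.5176 = 2.9298
Step 4: Primal residual = |0.455 + 1.5176| = 1.9726


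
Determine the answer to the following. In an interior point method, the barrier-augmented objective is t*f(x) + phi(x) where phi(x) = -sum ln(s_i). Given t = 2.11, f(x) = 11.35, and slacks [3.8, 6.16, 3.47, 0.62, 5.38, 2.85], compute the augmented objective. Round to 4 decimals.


Step 1: Compute log-barrier.
ln values: [1.335, 1.8181, 1.2442, -0.478, 1.6827, 1.0473]
phi = -(1.335 + 1.8181 + 1.2442 - 0.478 + 1.6827 + 1.0473) = -6.6492
Step 2: Compute augmented objective.
t*f(x) = 2.11*11.35 = 23.9485
Total = 23.9485 - 6.6492 = 17.2993


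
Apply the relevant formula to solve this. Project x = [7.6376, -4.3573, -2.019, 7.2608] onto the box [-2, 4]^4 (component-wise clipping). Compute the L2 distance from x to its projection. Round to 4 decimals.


Project each component onto [-2, 4].
clip(7.6376) = 4.0, clip(-4.3573) = -2.0, clip(-2.019) = -2.0, clip(7.2608) = 4.0
Projection = [4.0, -2.0, -2.0, 4.0]
Squared diffs: [13.2321, 5.5569, 0.0004, 10.6328]
Distance = sqrt(29.4222) = 5.4242


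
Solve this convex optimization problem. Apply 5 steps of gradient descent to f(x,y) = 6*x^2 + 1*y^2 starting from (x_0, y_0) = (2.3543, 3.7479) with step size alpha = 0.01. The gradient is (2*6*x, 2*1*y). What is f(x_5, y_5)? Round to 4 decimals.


Gradient descent on f(x,y) = 6*x^2 + 1*y^2.
Starting point: (2.3543, 3.7479), alpha = 0.01
Step 1: grad_x = 2*6*2.3543 = 28.2516, grad_y = 2*1*3.7479 = 7.4958
  x_1 = 2.3543 - 0.01*28.2516 = 2.0718
  y_1 = 3.7479 - 0.01*7.4958 = 3.6729
Step 2: grad_x = 2*6*2.0718 = 24.8614, grad_y = 2*1*3.6729 = 7.3459
  x_2 = 2.0718 - 0.01*24.8614 = 1.8232
  y_2 = 3.6729 - 0.01*7.3459 = 3.5995
Step 3: grad_x = 2*6*1.8232 = 21.878, grad_y = 2*1*3.5995 = 7.199
  x_3 = 1.8232 - 0.01*21.878 = 1.6044
  y_3 = 3.5995 - 0.01*7.199 = 3.5275
Step 4: grad_x = 2*6*1.6044 = 19.2527, grad_y = 2*1*3.5275 = 7.055
  x_4 = 1.6044 - 0.01*19.2527 = 1.4119
  y_4 = 3.5275 - 0.01*7.055 = 3.4569
Step 5: grad_x = 2*6*1.4119 = 16.9424, grad_y = 2*1*3.4569 = 6.9139
  x_5 = 1.4119 - 0.01*16.9424 = 1.2424
  y_5 = 3.4569 - 0.01*6.9139 = 3.3878
f(1.2424, 3.3878) = 6*1.2424^2 + 1*3.3878^2 = 20.7392


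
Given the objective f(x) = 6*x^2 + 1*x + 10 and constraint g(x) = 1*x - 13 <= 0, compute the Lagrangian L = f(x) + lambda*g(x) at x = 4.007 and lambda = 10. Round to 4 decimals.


Step 1: Evaluate f(x).
f(4.007) = 6*4.007^2 + 1*4.007 + 10 = 110.3433
Step 2: Evaluate g(x).
g(4.007) = 1*4.007 - 13 = -8.993
Step 3: Compute Lagrangian.
L = 110.3433 + 10*-8.993 = 20.4133


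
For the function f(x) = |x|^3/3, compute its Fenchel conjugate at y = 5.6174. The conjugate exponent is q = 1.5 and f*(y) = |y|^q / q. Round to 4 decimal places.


The conjugate exponent q satisfies 1/p + 1/q = 1.
p = 3, so q = 3/(3 - 1) = 1.5
|y|^q = 5.6174^1.5 = 13.3138
f*(5.6174) = 13.3138 / 1.5 = 8.8759


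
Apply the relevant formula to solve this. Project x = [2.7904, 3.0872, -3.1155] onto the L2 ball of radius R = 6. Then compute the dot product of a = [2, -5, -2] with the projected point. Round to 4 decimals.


Step 1: Compute ||x|| (intermediates to 6 decimals).
||x|| = sqrt(2.7904^2 + 3.0872^2 + (-3.1155)^2) = 5.198411
Step 2: Project.
Since ||x|| <= R, proj = x (no scaling needed).
proj(x) = [2.7904, 3.0872, -3.1155]
Step 3: Dot product.
a^T * proj(x) = 2*2.7904 - 5*3.0872 - 2*(-3.1155) = -3.6242


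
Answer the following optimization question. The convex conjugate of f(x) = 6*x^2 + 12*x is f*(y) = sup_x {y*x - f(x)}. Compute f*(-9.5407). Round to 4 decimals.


f*(y) = sup_x {y*x - a*x^2 - b*x} = sup_x {(y-b)*x - a*x^2}
FOC: (y - b) - 2a*x = 0 => x* = (y - b)/(2a)
x* = (-9.5407 - 12)/(2*6) = -1.7951
f*(-9.5407) = (y-b)^2/(4a) = (-9.5407 - 12)^2/(4*6)
= 464.0018/24 = 19.3334


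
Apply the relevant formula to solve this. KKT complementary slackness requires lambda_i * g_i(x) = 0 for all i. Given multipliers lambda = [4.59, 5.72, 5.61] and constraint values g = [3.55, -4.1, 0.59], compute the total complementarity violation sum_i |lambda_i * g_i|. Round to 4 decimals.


KKT complementary slackness check:
lambda_1 * g_1 = 4.59 * 3.55 = 16.2945
lambda_2 * g_2 = 5.72 * -4.1 = -23.452
lambda_3 * g_3 = 5.61 * 0.59 = 3.3099
Total violation = 16.2945 + 23.452 + 3.3099 = 43.0564


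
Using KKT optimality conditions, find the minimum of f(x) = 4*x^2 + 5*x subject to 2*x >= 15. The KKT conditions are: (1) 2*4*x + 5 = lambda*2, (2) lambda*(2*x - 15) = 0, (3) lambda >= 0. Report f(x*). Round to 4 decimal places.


Step 1: Try lambda = 0 (constraint inactive).
x_unc = -5/(2*4) = -0.625
Check: 2*-0.625 = -1.25 < 15 -- violated!
Step 2: Constraint must be active: 2*x = 15
x* = 15/2 = 7.5
lambda = (2*4*7.5 + 5)/2 = 32.5
Step 3: Compute optimal value.
f(x*) = 4*7.5^2 + 5*7.5 = 262.5


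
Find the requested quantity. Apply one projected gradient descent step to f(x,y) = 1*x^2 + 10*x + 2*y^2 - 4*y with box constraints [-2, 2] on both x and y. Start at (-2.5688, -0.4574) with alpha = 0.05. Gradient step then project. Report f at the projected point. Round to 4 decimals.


Step 1: Compute gradient at (-2.5688, -0.4574).
grad_x = 2*1*-2.5688 + 10 = 4.8624
grad_y = 2*2*-0.4574 - 4 = -5.8296
Step 2: Gradient step.
x_raw = -2.5688 - 0.05*4.8624 = -2.8119
y_raw = -0.4574 - 0.05*-5.8296 = -0.1659
Step 3: Project onto [-2, 2].
x_proj = clip(-2.8119) = -2.0
y_proj = clip(-0.1659) = -0.1659
Step 4: Evaluate f.
f(-2.0, -0.1659) = -15.2813


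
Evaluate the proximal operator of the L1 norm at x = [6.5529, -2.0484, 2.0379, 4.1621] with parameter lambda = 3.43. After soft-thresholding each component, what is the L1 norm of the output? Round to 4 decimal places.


Soft-thresholding with lambda = 3.43:
prox(6.5529) = sign(6.5529)*max(|6.5529| - 3.43, 0) = 3.1229
prox(-2.0484) = sign(-2.0484)*max(|-2.0484| - 3.43, 0) = 0.0
prox(2.0379) = sign(2.0379)*max(|2.0379| - 3.43, 0) = 0.0
prox(4.1621) = sign(4.1621)*max(|4.1621| - 3.43, 0) = 0.7321
prox(x) = [3.1229, 0.0, 0.0, 0.7321]
||prox(x)||_1 = 3.1229 + 0.0 + 0.0 + 0.7321 = 3.855


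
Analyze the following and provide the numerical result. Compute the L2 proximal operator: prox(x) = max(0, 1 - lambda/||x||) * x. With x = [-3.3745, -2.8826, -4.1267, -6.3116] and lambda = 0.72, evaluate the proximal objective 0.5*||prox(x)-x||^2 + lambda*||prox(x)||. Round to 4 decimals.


Step 1: Compute ||x||.
||x|| = 8.75
Step 2: Compute scaling factor.
scale = max(0, 1 - 0.72/8.75) = 0.9177
Step 3: prox(x) = [-3.0968, -2.6454, -3.7871, -5.7922]
||prox(x)|| = 8.03
Step 4: Proximal objective.
0.5*||prox-x||^2 = 0.2592
lambda*||prox|| = 5.7816
Total = 6.0408


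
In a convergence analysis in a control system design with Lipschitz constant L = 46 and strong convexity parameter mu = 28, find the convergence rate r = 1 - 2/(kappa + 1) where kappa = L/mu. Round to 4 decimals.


Step 1: Compute the condition number.
kappa = L/mu = 46/28 = 1.6429
Step 2: Compute the convergence rate.
r = 1 - 2/(kappa + 1) = 1 - 2*mu/(L + mu) = (L - mu)/(L + mu) = 18/74 = 0.2432


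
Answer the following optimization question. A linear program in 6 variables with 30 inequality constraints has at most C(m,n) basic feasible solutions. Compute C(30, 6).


Each vertex corresponds to some choice of n active constraints out of m, so the number of vertices is at most C(m, n) = m! / (n!(m-n)!).
m = 30, n = 6
Numerator: 30 * 29 * 28 * 27 * 26 * 25
Denominator: 6! = 720
C(30, 6) = 593775


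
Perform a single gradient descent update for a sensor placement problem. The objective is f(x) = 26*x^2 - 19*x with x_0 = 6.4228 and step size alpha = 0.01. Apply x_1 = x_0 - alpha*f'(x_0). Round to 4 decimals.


We compute the gradient at x_0 and apply the update.
f'(x) = 52*x - 19
f'(6.4228) = 52*6.4228 - 19 = 314.9856
x_1 = 6.4228 - 0.01*314.9856 = 3.2729


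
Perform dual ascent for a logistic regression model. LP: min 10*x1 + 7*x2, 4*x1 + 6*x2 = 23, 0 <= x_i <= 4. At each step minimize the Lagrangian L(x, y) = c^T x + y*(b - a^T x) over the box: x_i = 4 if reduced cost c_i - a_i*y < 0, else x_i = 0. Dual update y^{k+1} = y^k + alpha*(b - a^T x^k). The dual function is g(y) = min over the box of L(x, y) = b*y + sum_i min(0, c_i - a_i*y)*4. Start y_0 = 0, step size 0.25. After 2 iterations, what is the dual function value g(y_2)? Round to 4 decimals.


Dual ascent for LP: min 10*x1 + 7*x2, 4*x1 + 6*x2 = 23, 0 <= x_i <= 4
Step 1: y^k = 0.0, reduced costs: (10.0, 7.0)
  x^k = (0.0, 0.0), subgradient = b - a^T x = 23.0
  y^{k+1} = 0.0 + 0.25*23.0 = 5.75
Step 2: y^k = 5.75, reduced costs: (-13.0, -27.5)
  x^k = (4.0, 4.0), subgradient = b - a^T x = -17.0
  y^{k+1} = 5.75 + 0.25*-17.0 = 1.5
Dual objective at y_2 = 1.5: reduced costs (4.0, -2.0), box minimizer x = (0.0, 4.0)
g(y_2) = b*y + (c1 - a1*y)*x1 + (c2 - a2*y)*x2 = 23*1.5 + 4.0*0.0 + (-2.0)*4.0 = 34.5 + 0.0 - 8.0 = 26.5


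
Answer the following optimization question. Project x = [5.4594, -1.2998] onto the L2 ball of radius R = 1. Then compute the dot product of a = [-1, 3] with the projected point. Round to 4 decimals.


Step 1: Compute ||x|| (intermediates to 6 decimals).
||x|| = sqrt(5.4594^2 + (-1.2998)^2) = 5.611999
Step 2: Project.
Since ||x|| > R, scale = R/||x|| = 1/5.611999 = 0.17819, proj(x) = scale * x
proj(x) = [0.97281, -0.231611]
Step 3: Dot product.
a^T * proj(x) = -1*0.97281 + 3*(-0.231611) = -1.6676


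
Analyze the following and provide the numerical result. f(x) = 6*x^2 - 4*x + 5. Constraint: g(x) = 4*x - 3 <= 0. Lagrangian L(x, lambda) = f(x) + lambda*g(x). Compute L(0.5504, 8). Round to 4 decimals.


Step 1: Evaluate f(x).
f(0.5504) = 6*0.5504^2 - 4*0.5504 + 5 = 4.616
Step 2: Evaluate g(x).
g(0.5504) = 4*0.5504 - 3 = -0.7984
Step 3: Compute Lagrangian.
L = 4.616 + 8*-0.7984 = -1.7712


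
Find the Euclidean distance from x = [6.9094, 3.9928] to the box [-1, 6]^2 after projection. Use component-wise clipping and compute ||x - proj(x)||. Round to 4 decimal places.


Project each component onto [-1, 6].
clip(6.9094) = 6.0, clip(3.9928) = 3.9928
Projection = [6.0, 3.9928]
Squared diffs: [0.827, 0.0]
Distance = sqrt(0.827) = 0.9094


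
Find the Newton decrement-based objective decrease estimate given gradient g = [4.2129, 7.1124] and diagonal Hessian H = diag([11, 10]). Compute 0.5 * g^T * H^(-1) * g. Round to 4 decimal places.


Step 1: H is diagonal, so H^(-1) * g = [0.383, 0.7112].
Step 2: g^T H^(-1) g = sum_i g_i^2 / H_ii
  = (4.2129)^2/11 + (7.1124)^2/10
  = 1.6135 + 5.0586 = 6.6721
Step 3: Objective decrease = 0.5 * g^T H^(-1) g = 3.3361


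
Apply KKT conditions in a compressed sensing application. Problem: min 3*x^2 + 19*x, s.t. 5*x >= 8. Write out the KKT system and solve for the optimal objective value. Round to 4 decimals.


Step 1: Try lambda = 0 (constraint inactive).
x_unc = -19/(2*3) = -3.1667
Check: 5*-3.1667 = -15.8335 < 8 -- violated!
Step 2: Constraint must be active: 5*x = 8
x* = 8/5 = 1.6
lambda = (2*3*1.6 + 19)/5 = 5.72
Step 3: Compute optimal value.
f(x*) = 3*1.6^2 + 19*1.6 = 38.08


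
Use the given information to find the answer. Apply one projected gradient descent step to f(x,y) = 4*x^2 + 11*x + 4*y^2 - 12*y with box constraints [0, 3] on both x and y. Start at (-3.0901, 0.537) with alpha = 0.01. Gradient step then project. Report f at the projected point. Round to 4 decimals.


Step 1: Compute gradient at (-3.0901, 0.537).
grad_x = 2*4*-3.0901 + 11 = -13.7208
grad_y = 2*4*0.537 - 12 = -7.704
Step 2: Gradient step.
x_raw = -3.0901 - 0.01*-13.7208 = -2.9529
y_raw = 0.537 - 0.01*-7.704 = 0.614
Step 3: Project onto [0, 3].
x_proj = clip(-2.9529) = 0.0
y_proj = clip(0.614) = 0.614
Step 4: Evaluate f.
f(0.0, 0.614) = -5.8603


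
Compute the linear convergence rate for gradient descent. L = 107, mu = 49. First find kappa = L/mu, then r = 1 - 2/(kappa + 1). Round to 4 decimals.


Step 1: Compute the condition number.
kappa = L/mu = 107/49 = 2.1837
Step 2: Compute the convergence rate.
r = 1 - 2/(kappa + 1) = 1 - 2*mu/(L + mu) = (L - mu)/(L + mu) = 58/156 = 0.3718


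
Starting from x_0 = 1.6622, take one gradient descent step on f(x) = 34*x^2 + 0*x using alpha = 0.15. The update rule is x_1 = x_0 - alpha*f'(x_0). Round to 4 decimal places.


We compute the gradient at x_0 and apply the update.
f'(x) = 68*x + 0
f'(1.6622) = 68*1.6622 + 0 = 113.0296
x_1 = 1.6622 - 0.15*113.0296 = -15.2922


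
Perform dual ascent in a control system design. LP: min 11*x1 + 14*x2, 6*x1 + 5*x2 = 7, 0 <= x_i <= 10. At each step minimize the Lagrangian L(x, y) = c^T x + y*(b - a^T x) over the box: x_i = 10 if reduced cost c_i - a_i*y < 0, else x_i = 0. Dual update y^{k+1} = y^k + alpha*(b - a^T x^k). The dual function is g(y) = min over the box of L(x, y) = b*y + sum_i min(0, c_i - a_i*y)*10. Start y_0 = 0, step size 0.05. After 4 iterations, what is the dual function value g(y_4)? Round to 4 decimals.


Dual ascent for LP: min 11*x1 + 14*x2, 6*x1 + 5*x2 = 7, 0 <= x_i <= 10
Step 1: y^k = 0.0, reduced costs: (11.0, 14.0)
  x^k = (0.0, 0.0), subgradient = b - a^T x = 7.0
  y^{k+1} = 0.0 + 0.05*7.0 = 0.35
Step 2: y^k = 0.35, reduced costs: (8.9, 12.25)
  x^k = (0.0, 0.0), subgradient = b - a^T x = 7.0
  y^{k+1} = 0.35 + 0.05*7.0 = 0.7
Step 3: y^k = 0.7, reduced costs: (6.8, 10.5)
  x^k = (0.0, 0.0), subgradient = b - a^T x = 7.0
  y^{k+1} = 0.7 + 0.05*7.0 = 1.05
Step 4: y^k = 1.05, reduced costs: (4.7, 8.75)
  x^k = (0.0, 0.0), subgradient = b - a^T x = 7.0
  y^{k+1} = 1.05 + 0.05*7.0 = 1.4
Dual objective at y_4 = 1.4: reduced costs (2.6, 7.0), box minimizer x = (0.0, 0.0)
g(y_4) = b*y + (c1 - a1*y)*x1 + (c2 - a2*y)*x2 = 7*1.4 + 2.6*0.0 + 7.0*0.0 = 9.8 + 0.0 + 0.0 = 9.8


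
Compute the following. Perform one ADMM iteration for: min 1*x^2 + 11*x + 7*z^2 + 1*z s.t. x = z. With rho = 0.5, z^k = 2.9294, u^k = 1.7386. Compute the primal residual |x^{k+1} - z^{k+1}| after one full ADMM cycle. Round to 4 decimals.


ADMM iteration with rho = 0.5, z^k = 2.9294, u^k = 1.7386
Step 1: x-update.
Minimize 1*x^2 + 11*x + (0.5/2)*(x - 2.9294 + 1.7386)^2
FOC: (2*1 + 0.5)*x = -11 + 0.5*(2.9294 - 1.7386)
x^{k+1} = -4.1618
Step 2: z-update.
Minimize 7*z^2 + 1*z + (0.5/2)*(-4.1618 - z + 1.7386)^2
FOC: (2*7 + 0.5)*z = -1 + 0.5*(-4.1618 + 1.7386)
z^{k+1} = -0.1525
Step 3: u-update.
u^{k+1} = 1.7386 - 4.1618 + 0.1525 = -2.2707
Step 4: Primal residual = |-4.1618 + 0.1525| = 4.0093


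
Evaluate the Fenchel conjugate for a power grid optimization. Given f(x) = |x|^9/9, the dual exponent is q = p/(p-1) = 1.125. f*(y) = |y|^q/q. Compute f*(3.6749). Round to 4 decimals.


The conjugate exponent q satisfies 1/p + 1/q = 1.
p = 9, so q = 9/(9 - 1) = 1.125
|y|^q = 3.6749^1.125 = 4.3242
f*(3.6749) = 4.3242 / 1.125 = 3.8437


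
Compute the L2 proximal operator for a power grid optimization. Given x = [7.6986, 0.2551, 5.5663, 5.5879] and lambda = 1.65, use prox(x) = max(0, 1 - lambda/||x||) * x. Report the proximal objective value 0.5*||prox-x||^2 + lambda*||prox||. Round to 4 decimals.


Step 1: Compute ||x||.
||x|| = 11.0246
Step 2: Compute scaling factor.
scale = max(0, 1 - 1.65/11.0246) = 0.8503
Step 3: prox(x) = [6.5464, 0.2169, 4.7332, 4.7516]
||prox(x)|| = 9.3746
Step 4: Proximal objective.
0.5*||prox-x||^2 = 1.3613
lambda*||prox|| = 15.4681
Total = 16.8293


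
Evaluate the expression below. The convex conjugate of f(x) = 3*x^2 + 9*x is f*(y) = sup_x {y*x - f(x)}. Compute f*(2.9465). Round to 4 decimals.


f*(y) = sup_x {y*x - a*x^2 - b*x} = sup_x {(y-b)*x - a*x^2}
FOC: (y - b) - 2a*x = 0 => x* = (y - b)/(2a)
x* = (2.9465 - 9)/(2*3) = -1.0089
f*(2.9465) = (y-b)^2/(4a) = (2.9465 - 9)^2/(4*3)
= 36.6449/12 = 3.0537


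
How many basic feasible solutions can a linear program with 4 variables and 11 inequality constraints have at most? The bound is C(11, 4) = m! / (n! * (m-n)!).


Each vertex corresponds to some choice of n active constraints out of m, so the number of vertices is at most C(m, n) = m! / (n!(m-n)!).
m = 11, n = 4
Numerator: 11 * 10 * 9 * 8
Denominator: 4! = 24
C(11, 4) = 330


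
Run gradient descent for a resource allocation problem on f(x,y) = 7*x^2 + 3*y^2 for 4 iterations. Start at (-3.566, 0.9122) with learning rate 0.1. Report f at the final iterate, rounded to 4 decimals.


Gradient descent on f(x,y) = 7*x^2 + 3*y^2.
Starting point: (-3.566, 0.9122), alpha = 0.1
Step 1: grad_x = 2*7*-3.566 = -49.924, grad_y = 2*3*0.9122 = 5.4732
  x_1 = -3.566 - 0.1*-49.924 = 1.4264
  y_1 = 0.9122 - 0.1*5.4732 = 0.3649
Step 2: grad_x = 2*7*1.4264 = 19.9696, grad_y = 2*3*0.3649 = 2.1893
  x_2 = 1.4264 - 0.1*19.9696 = -0.5706
  y_2 = 0.3649 - 0.1*2.1893 = 0.146
Step 3: grad_x = 2*7*-0.5706 = -7.9878, grad_y = 2*3*0.146 = 0.8757
  x_3 = -0.5706 - 0.1*-7.9878 = 0.2282
  y_3 = 0.146 - 0.1*0.8757 = 0.0584
Step 4: grad_x = 2*7*0.2282 = 3.1951, grad_y = 2*3*0.0584 = 0.3503
  x_4 = 0.2282 - 0.1*3.1951 = -0.0913
  y_4 = 0.0584 - 0.1*0.3503 = 0.0234
f(-0.0913, 0.0234) = 7*(-0.0913)^2 + 3*0.0234^2 = 0.06


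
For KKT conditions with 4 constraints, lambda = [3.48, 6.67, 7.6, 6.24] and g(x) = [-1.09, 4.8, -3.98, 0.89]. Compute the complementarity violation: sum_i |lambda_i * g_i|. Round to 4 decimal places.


KKT complementary slackness check:
lambda_1 * g_1 = 3.48 * -1.09 = -3.7932
lambda_2 * g_2 = 6.67 * 4.8 = 32.016
lambda_3 * g_3 = 7.6 * -3.98 = -30.248
lambda_4 * g_4 = 6.24 * 0.89 = 5.5536
Total violation = 3.7932 + 32.016 + 30.248 + 5.5536 = 71.6108


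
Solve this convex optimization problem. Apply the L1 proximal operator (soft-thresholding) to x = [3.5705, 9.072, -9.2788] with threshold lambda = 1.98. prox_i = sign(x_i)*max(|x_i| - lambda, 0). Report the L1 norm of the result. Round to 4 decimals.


Soft-thresholding with lambda = 1.98:
prox(3.5705) = sign(3.5705)*max(|3.5705| - 1.98, 0) = 1.5905
prox(9.072) = sign(9.072)*max(|9.072| - 1.98, 0) = 7.092
prox(-9.2788) = sign(-9.2788)*max(|-9.2788| - 1.98, 0) = -7.2988
prox(x) = [1.5905, 7.092, -7.2988]
||prox(x)||_1 = 1.5905 + 7.092 + 7.2988 = 15.9813


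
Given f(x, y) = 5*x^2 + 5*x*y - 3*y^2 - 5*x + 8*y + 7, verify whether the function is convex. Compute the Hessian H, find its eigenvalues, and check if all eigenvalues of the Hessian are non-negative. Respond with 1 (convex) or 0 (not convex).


The Hessian of f(x,y) = 5*x^2 + 5*x*y - 3*y^2 - 5*x + 8*y + 7 is:
H = [[10, 5], [5, -6]]
Trace = 10 - 6 = 4
Determinant = 10*-6 - (5)^2 = -85
Discriminant = (4)^2 - 4*-85 = 356.0
Eigenvalues: lambda_1 = -7.434, lambda_2 = 11.434
The function is not convex.

0


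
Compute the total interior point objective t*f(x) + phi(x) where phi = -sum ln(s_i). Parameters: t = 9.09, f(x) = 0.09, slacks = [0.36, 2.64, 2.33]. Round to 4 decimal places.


Step 1: Compute log-barrier.
ln values: [-1.0217, 0.9708, 0.8459]
phi = -(-1.0217 + 0.9708 + 0.8459) = -0.795
Step 2: Compute augmented objective.
t*f(x) = 9.09*0.09 = 0.8181
Total = 0.8181 - 0.795 = 0.0231


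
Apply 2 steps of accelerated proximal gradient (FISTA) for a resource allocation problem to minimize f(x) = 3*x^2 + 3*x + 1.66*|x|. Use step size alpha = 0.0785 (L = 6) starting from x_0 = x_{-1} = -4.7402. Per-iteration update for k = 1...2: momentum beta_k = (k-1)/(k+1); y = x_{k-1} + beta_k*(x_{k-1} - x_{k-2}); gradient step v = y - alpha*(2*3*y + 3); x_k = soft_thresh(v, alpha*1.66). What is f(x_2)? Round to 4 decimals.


FISTA on f(x) = 3*x^2 + 3*x + 1.66*|x|
L = 6, alpha = 0.0785
Iteration 1: beta = 0.0, y = -4.7402 + 0.0*(-4.7402 + 4.7402) = -4.7402
  grad(y) = -25.4412, v = y - alpha*grad = -2.7431
  prox(v) = soft_thresh(-2.7431, 0.1303) = -2.6128
Iteration 2: beta = 0.3333, y = -2.6128 + 0.3333*(-2.6128 + 4.7402) = -1.9036
  grad(y) = -8.4216, v = y - alpha*grad = -1.2425
  prox(v) = soft_thresh(-1.2425, 0.1303) = -1.1122
f(x_2) = 3*(-1.1122)^2 + 3*(-1.1122) + 1.66*|-1.1122| = 2.2206


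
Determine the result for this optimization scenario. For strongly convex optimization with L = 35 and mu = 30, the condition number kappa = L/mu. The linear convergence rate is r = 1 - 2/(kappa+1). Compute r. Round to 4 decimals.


Step 1: Compute the condition number.
kappa = L/mu = 35/30 = 1.1667
Step 2: Compute the convergence rate.
r = 1 - 2/(kappa + 1) = 1 - 2*mu/(L + mu) = (L - mu)/(L + mu) = 5/65 = 0.0769


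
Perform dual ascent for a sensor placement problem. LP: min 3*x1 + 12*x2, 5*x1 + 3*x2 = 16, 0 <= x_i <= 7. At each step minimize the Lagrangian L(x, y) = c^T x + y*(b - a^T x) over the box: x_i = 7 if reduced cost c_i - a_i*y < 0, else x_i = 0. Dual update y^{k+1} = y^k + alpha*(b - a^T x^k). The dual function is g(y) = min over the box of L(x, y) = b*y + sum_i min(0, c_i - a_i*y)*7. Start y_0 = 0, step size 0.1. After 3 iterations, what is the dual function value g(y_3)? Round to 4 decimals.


Dual ascent for LP: min 3*x1 + 12*x2, 5*x1 + 3*x2 = 16, 0 <= x_i <= 7
Step 1: y^k = 0.0, reduced costs: (3.0, 12.0)
  x^k = (0.0, 0.0), subgradient = b - a^T x = 16.0
  y^{k+1} = 0.0 + 0.1*16.0 = 1.6
Step 2: y^k = 1.6, reduced costs: (-5.0, 7.2)
  x^k = (7.0, 0.0), subgradient = b - a^T x = -19.0
  y^{k+1} = 1.6 + 0.1*-19.0 = -0.3
Step 3: y^k = -0.3, reduced costs: (4.5, 12.9)
  x^k = (0.0, 0.0), subgradient = b - a^T x = 16.0
  y^{k+1} = -0.3 + 0.1*16.0 = 1.3
Dual objective at y_3 = 1.3: reduced costs (-3.5, 8.1), box minimizer x = (7.0, 0.0)
g(y_3) = b*y + (c1 - a1*y)*x1 + (c2 - a2*y)*x2 = 16*1.3 + (-3.5)*7.0 + 8.1*0.0 = 20.8 - 24.5 + 0.0 = -3.7


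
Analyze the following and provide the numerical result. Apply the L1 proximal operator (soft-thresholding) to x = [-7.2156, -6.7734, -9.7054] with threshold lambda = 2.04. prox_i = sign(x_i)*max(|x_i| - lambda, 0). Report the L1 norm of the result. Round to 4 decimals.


Soft-thresholding with lambda = 2.04:
prox(-7.2156) = sign(-7.2156)*max(|-7.2156| - 2.04, 0) = -5.1756
prox(-6.7734) = sign(-6.7734)*max(|-6.7734| - 2.04, 0) = -4.7334
prox(-9.7054) = sign(-9.7054)*max(|-9.7054| - 2.04, 0) = -7.6654
prox(x) = [-5.1756, -4.7334, -7.6654]
||prox(x)||_1 = 5.1756 + 4.7334 + 7.6654 = 17.5744


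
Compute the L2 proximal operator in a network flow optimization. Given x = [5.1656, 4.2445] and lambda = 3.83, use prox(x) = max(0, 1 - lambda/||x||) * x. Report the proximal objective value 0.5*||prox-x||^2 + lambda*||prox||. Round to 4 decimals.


Step 1: Compute ||x||.
||x|| = 6.6857
Step 2: Compute scaling factor.
scale = max(0, 1 - 3.83/6.6857) = 0.4271
Step 3: prox(x) = [2.2064, 1.813]
||prox(x)|| = 2.8557
Step 4: Proximal objective.
0.5*||prox-x||^2 = 7.3345
lambda*||prox|| = 10.9373
Total = 18.272


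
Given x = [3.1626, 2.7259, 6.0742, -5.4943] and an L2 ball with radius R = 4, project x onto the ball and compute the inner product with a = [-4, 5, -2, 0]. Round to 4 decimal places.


Step 1: Compute ||x|| (intermediates to 6 decimals).
||x|| = sqrt(3.1626^2 + 2.7259^2 + 6.0742^2 + (-5.4943)^2) = 9.193248
Step 2: Project.
Since ||x|| > R, scale = R/||x|| = 4/9.193248 = 0.435102, proj(x) = scale * x
proj(x) = [1.376054, 1.186045, 2.642897, -2.390581]
Step 3: Dot product.
a^T * proj(x) = -4*1.376054 + 5*1.186045 - 2*2.642897 + 0*(-2.390581) = -4.8598


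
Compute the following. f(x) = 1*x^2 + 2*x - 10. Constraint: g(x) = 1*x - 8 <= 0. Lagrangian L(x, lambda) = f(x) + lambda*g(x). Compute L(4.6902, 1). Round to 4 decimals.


Step 1: Evaluate f(x).
f(4.6902) = 1*4.6902^2 + 2*4.6902 - 10 = 21.3784
Step 2: Evaluate g(x).
g(4.6902) = 1*4.6902 - 8 = -3.3098
Step 3: Compute Lagrangian.
L = 21.3784 + 1*-3.3098 = 18.0686


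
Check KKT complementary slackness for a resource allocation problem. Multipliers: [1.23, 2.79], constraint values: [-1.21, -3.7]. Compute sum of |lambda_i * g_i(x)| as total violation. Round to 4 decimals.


KKT complementary slackness check:
lambda_1 * g_1 = 1.23 * -1.21 = -1.4883
lambda_2 * g_2 = 2.79 * -3.7 = -10.323
Total violation = 1.4883 + 10.323 = 11.8113


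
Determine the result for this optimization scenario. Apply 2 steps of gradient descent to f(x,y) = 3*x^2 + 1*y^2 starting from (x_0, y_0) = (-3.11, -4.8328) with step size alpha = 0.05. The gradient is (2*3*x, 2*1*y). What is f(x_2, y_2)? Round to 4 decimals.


Gradient descent on f(x,y) = 3*x^2 + 1*y^2.
Starting point: (-3.11, -4.8328), alpha = 0.05
Step 1: grad_x = 2*3*-3.11 = -18.66, grad_y = 2*1*-4.8328 = -9.6656
  x_1 = -3.11 - 0.05*-18.66 = -2.177
  y_1 = -4.8328 - 0.05*-9.6656 = -4.3495
Step 2: grad_x = 2*3*-2.177 = -13.062, grad_y = 2*1*-4.3495 = -8.699
  x_2 = -2.177 - 0.05*-13.062 = -1.5239
  y_2 = -4.3495 - 0.05*-8.699 = -3.9146
f(-1.5239, -3.9146) = 3*(-1.5239)^2 + 1*(-3.9146)^2 = 22.2907


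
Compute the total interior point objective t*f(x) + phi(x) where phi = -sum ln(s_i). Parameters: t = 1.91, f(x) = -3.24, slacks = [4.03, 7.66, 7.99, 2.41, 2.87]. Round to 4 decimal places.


Step 1: Compute log-barrier.
ln values: [1.3938, 2.036, 2.0782, 0.8796, 1.0543]
phi = -(1.3938 + 2.036 + 2.0782 + 0.8796 + 1.0543) = -7.4419
Step 2: Compute augmented objective.
t*f(x) = 1.91*-3.24 = -6.1884
Total = -6.1884 - 7.4419 = -13.6303


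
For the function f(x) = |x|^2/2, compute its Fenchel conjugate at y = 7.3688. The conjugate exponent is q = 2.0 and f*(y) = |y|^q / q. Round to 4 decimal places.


The conjugate exponent q satisfies 1/p + 1/q = 1.
p = 2, so q = 2/(2 - 1) = 2.0
|y|^q = 7.3688^2.0 = 54.2992
f*(7.3688) = 54.2992 / 2.0 = 27.1496


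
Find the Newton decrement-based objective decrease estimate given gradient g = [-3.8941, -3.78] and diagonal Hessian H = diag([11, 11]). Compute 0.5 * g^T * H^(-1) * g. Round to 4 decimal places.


Step 1: H is diagonal, so H^(-1) * g = [-0.354, -0.3436].
Step 2: g^T H^(-1) g = sum_i g_i^2 / H_ii
  = (-3.8941)^2/11 + (-3.78)^2/11
  = 1.3785 + 1.2989 = 2.6775
Step 3: Objective decrease = 0.5 * g^T H^(-1) g = 1.3387


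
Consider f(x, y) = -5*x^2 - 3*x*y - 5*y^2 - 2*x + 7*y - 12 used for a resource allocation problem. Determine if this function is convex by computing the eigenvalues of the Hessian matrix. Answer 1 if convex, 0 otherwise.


The Hessian of f(x,y) = -5*x^2 - 3*x*y - 5*y^2 - 2*x + 7*y - 12 is:
H = [[-10, -3], [-3, -10]]
Trace = -10 - 10 = -20
Determinant = -10*-10 - (-3)^2 = 91
Discriminant = (-20)^2 - 4*91 = 36.0
Eigenvalues: lambda_1 = -13.0, lambda_2 = -7.0
The function is not convex.

0
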